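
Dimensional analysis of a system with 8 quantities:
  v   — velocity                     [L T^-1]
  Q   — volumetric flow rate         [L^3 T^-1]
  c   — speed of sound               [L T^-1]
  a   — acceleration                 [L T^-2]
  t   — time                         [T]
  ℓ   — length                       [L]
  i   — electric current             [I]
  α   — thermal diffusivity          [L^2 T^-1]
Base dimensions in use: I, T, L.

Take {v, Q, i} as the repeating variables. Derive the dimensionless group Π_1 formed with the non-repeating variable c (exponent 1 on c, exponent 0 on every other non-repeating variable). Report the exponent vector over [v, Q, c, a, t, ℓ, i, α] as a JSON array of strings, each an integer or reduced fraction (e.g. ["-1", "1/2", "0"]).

Write exponents as rows I,T,L / cols v,Q,c,a,t,ℓ,i,α:
  I: [ 0  0  0  0  0  0  1  0]
  T: [-1 -1 -1 -2  1  0  0 -1]
  L: [ 1  3  1  1  0  1  0  2]
RREF → pivots at {v,Q,i} ⇒ r = 3
Pivot set = {v,Q,i}, free = {c,a,t,ℓ,α}
RREF:
  r0: [   1    0    1  5/2 -3/2 -1/2    0  1/2]
  r1: [   0    1    0 -1/2  1/2  1/2    0  1/2]
  r2: [   0    0    0    0    0    0    1    0]
Fix exponent of c at 1, a at 0, t at 0, ℓ at 0, α at 0; solve each RREF row for its pivot's exponent:
  r0: exp(v) + (1)·1 = 0 ⇒ exp(v) = -1
  r1: exp(Q) + (0)·1 = 0 ⇒ exp(Q) = 0
  r2: exp(i) + (0)·1 = 0 ⇒ exp(i) = 0
Π_1 = v^-1 · c

["-1", "0", "1", "0", "0", "0", "0", "0"]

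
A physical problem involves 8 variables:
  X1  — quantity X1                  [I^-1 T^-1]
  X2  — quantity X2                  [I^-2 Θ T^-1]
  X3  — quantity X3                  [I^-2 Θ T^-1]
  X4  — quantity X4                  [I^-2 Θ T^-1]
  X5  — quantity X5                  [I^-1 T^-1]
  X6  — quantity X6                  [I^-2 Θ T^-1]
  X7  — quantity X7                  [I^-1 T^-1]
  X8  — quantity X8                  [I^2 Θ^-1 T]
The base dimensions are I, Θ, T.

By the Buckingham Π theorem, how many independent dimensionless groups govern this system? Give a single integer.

Dimensional matrix (I×Θ×T by X1×X2×X3×X4×X5×X6×X7×X8):
  I: [-1 -2 -2 -2 -1 -2 -1  2]
  Θ: [ 0  1  1  1  0  1  0 -1]
  T: [-1 -1 -1 -1 -1 -1 -1  1]
Echelon form has 2 nonzero rows (pivots: X1,X2)
n=8, r=2 ⇒ 6 dimensionless groups

6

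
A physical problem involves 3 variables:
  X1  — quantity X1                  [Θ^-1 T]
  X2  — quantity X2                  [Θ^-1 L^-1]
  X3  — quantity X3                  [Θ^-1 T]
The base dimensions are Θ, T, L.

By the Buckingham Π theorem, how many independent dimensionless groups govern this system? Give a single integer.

1

Dimensional matrix (Θ×T×L by X1×X2×X3):
  Θ: [-1 -1 -1]
  T: [ 1  0  1]
  L: [ 0 -1  0]
Echelon form has 2 nonzero rows (pivots: X1,X2)
3 vars − rank 2 = 1 Π group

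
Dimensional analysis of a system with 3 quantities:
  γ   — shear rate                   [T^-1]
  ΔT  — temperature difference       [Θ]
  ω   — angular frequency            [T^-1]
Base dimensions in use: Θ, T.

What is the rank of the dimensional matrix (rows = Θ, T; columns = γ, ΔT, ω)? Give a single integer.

2

Write exponents as rows Θ,T / cols γ,ΔT,ω:
  Θ: [ 0  1  0]
  T: [-1  0 -1]
Echelon form has 2 nonzero rows (pivots: γ,ΔT)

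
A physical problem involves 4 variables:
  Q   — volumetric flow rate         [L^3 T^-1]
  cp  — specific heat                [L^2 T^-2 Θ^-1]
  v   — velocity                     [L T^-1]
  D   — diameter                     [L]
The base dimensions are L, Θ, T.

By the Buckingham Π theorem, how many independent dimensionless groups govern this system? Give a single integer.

1

Exponent matrix [L,Θ,T] × [Q,cp,v,D]:
  L: [ 3  2  1  1]
  Θ: [ 0 -1  0  0]
  T: [-1 -2 -1  0]
Row reduction gives pivot columns Q,cp,v; rank = 3
4 vars − rank 3 = 1 Π group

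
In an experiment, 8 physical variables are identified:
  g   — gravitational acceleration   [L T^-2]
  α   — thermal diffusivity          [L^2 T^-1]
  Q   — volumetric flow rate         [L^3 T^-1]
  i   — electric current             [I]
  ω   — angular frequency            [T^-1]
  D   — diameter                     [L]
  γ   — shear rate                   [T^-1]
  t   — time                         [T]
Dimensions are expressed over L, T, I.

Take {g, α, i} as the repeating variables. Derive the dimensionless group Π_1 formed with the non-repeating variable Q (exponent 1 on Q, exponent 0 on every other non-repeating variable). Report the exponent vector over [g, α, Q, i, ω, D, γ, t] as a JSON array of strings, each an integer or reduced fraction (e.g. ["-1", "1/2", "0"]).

Exponent matrix [L,T,I] × [g,α,Q,i,ω,D,γ,t]:
  L: [ 1  2  3  0  0  1  0  0]
  T: [-2 -1 -1  0 -1  0 -1  1]
  I: [ 0  0  0  1  0  0  0  0]
RREF → pivots at {g,α,i} ⇒ r = 3
Repeat: g,α,i; free: Q,ω,D,γ,t
RREF:
  r0: [   1    0 -1/3    0  2/3 -1/3  2/3 -2/3]
  r1: [   0    1  5/3    0 -1/3  2/3 -1/3  1/3]
  r2: [   0    0    0    1    0    0    0    0]
Fix exponent of Q at 1, ω at 0, D at 0, γ at 0, t at 0; solve each RREF row for its pivot's exponent:
  r0: exp(g) + (-1/3)·1 = 0 ⇒ exp(g) = 1/3
  r1: exp(α) + (5/3)·1 = 0 ⇒ exp(α) = -5/3
  r2: exp(i) + (0)·1 = 0 ⇒ exp(i) = 0
Π_1 = g^(1/3) · α^(-5/3) · Q

["1/3", "-5/3", "1", "0", "0", "0", "0", "0"]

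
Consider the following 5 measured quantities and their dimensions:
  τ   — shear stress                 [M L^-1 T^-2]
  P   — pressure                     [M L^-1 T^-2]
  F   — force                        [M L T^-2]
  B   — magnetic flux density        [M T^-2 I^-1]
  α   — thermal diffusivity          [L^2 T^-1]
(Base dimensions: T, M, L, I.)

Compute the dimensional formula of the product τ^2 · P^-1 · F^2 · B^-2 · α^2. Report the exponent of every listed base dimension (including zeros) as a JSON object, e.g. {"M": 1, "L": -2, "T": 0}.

Exponent matrix [T,M,L,I] × [τ,P,F,B,α]:
  T: [-2 -2 -2 -2 -1]
  M: [ 1  1  1  1  0]
  L: [-1 -1  1  0  2]
  I: [ 0  0  0 -1  0]
  [T]: (2)·-2+(-1)·-2+(2)·-2+(-2)·-2+(2)·-1 = -4
  [M]: (2)·1+(-1)·1+(2)·1+(-2)·1+(2)·0 = 1
  [L]: (2)·-1+(-1)·-1+(2)·1+(-2)·0+(2)·2 = 5
  [I]: (2)·0+(-1)·0+(2)·0+(-2)·-1+(2)·0 = 2
⇒ T^-4 M L^5 I^2

{"T": -4, "M": 1, "L": 5, "I": 2}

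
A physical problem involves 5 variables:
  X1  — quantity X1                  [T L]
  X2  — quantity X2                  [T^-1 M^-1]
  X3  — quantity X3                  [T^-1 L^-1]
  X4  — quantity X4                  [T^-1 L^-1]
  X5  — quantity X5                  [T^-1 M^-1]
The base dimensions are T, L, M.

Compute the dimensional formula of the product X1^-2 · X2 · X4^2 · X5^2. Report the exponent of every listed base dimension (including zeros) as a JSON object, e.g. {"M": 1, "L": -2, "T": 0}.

{"T": -7, "L": -4, "M": -3}

Dimensional matrix (T×L×M by X1×X2×X3×X4×X5):
  T: [ 1 -1 -1 -1 -1]
  L: [ 1  0 -1 -1  0]
  M: [ 0 -1  0  0 -1]
  [T]: (-2)·1+(1)·-1+(2)·-1+(2)·-1 = -7
  [L]: (-2)·1+(1)·0+(2)·-1+(2)·0 = -4
  [M]: (-2)·0+(1)·-1+(2)·0+(2)·-1 = -3
⇒ T^-7 L^-4 M^-3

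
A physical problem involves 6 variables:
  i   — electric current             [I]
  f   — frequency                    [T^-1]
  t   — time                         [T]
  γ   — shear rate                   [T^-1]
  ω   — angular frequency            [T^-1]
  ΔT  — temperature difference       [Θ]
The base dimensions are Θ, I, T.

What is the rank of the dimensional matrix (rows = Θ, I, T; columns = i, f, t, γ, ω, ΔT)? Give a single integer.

Dimensional matrix (Θ×I×T by i×f×t×γ×ω×ΔT):
  Θ: [ 0  0  0  0  0  1]
  I: [ 1  0  0  0  0  0]
  T: [ 0 -1  1 -1 -1  0]
Echelon form has 3 nonzero rows (pivots: i,f,ΔT)

3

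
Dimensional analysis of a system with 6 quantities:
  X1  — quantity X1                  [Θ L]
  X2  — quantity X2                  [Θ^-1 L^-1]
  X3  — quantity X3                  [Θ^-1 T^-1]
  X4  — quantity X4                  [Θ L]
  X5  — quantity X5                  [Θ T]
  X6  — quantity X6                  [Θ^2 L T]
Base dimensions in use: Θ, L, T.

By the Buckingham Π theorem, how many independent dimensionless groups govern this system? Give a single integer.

Dimensional matrix (Θ×L×T by X1×X2×X3×X4×X5×X6):
  Θ: [ 1 -1 -1  1  1  2]
  L: [ 1 -1  0  1  0  1]
  T: [ 0  0 -1  0  1  1]
RREF → pivots at {X1,X3} ⇒ r = 2
Π count = n − r = 6 − 2 = 4

4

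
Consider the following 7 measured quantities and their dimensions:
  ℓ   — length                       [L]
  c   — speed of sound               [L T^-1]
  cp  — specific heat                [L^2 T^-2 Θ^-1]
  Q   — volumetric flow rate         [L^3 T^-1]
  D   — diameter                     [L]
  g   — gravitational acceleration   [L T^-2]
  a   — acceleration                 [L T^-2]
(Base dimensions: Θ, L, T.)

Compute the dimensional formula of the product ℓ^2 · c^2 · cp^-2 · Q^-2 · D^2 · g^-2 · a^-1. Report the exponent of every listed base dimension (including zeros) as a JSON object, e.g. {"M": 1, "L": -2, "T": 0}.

{"Θ": 2, "L": -7, "T": 10}

Write exponents as rows Θ,L,T / cols ℓ,c,cp,Q,D,g,a:
  Θ: [ 0  0 -1  0  0  0  0]
  L: [ 1  1  2  3  1  1  1]
  T: [ 0 -1 -2 -1  0 -2 -2]
  [Θ]: (2)·0+(2)·0+(-2)·-1+(-2)·0+(2)·0+(-2)·0+(-1)·0 = 2
  [L]: (2)·1+(2)·1+(-2)·2+(-2)·3+(2)·1+(-2)·1+(-1)·1 = -7
  [T]: (2)·0+(2)·-1+(-2)·-2+(-2)·-1+(2)·0+(-2)·-2+(-1)·-2 = 10
⇒ Θ^2 L^-7 T^10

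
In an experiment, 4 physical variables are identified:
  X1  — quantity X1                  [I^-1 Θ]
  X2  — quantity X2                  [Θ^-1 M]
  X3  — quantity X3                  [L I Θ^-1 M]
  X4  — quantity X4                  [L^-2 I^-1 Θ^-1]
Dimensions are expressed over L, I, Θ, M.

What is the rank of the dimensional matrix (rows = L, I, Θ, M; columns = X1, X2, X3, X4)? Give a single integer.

3

Dimensional matrix (L×I×Θ×M by X1×X2×X3×X4):
  L: [ 0  0  1 -2]
  I: [-1  0  1 -1]
  Θ: [ 1 -1 -1 -1]
  M: [ 0  1  1  0]
Echelon form has 3 nonzero rows (pivots: X1,X2,X3)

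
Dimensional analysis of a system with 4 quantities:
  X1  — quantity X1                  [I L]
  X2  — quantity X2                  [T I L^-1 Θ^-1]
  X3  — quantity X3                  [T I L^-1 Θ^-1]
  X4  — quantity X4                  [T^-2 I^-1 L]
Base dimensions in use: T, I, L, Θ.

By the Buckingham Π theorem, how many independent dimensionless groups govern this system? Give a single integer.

1

Exponent matrix [T,I,L,Θ] × [X1,X2,X3,X4]:
  T: [ 0  1  1 -2]
  I: [ 1  1  1 -1]
  L: [ 1 -1 -1  1]
  Θ: [ 0 -1 -1  0]
Row reduction gives pivot columns X1,X2,X4; rank = 3
4 vars − rank 3 = 1 Π group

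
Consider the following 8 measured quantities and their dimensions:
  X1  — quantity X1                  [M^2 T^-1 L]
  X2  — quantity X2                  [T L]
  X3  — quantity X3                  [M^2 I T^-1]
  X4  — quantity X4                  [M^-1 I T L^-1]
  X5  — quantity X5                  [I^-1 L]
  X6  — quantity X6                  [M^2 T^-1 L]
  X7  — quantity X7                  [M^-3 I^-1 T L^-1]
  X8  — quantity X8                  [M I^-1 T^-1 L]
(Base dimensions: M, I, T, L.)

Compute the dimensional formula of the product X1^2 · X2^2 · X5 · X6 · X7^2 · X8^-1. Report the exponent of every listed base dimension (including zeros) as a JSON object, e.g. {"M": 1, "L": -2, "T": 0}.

{"M": -1, "I": -2, "T": 2, "L": 3}

Exponent matrix [M,I,T,L] × [X1,X2,X3,X4,X5,X6,X7,X8]:
  M: [ 2  0  2 -1  0  2 -3  1]
  I: [ 0  0  1  1 -1  0 -1 -1]
  T: [-1  1 -1  1  0 -1  1 -1]
  L: [ 1  1  0 -1  1  1 -1  1]
  [M]: (2)·2+(2)·0+(1)·0+(1)·2+(2)·-3+(-1)·1 = -1
  [I]: (2)·0+(2)·0+(1)·-1+(1)·0+(2)·-1+(-1)·-1 = -2
  [T]: (2)·-1+(2)·1+(1)·0+(1)·-1+(2)·1+(-1)·-1 = 2
  [L]: (2)·1+(2)·1+(1)·1+(1)·1+(2)·-1+(-1)·1 = 3
⇒ M^-1 I^-2 T^2 L^3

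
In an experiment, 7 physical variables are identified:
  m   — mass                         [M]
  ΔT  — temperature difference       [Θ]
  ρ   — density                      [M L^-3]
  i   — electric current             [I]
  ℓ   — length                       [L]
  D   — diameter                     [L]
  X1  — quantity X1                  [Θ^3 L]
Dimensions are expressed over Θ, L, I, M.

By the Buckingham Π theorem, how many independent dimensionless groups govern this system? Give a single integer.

3

Exponent matrix [Θ,L,I,M] × [m,ΔT,ρ,i,ℓ,D,X1]:
  Θ: [ 0  1  0  0  0  0  3]
  L: [ 0  0 -3  0  1  1  1]
  I: [ 0  0  0  1  0  0  0]
  M: [ 1  0  1  0  0  0  0]
RREF → pivots at {m,ΔT,ρ,i} ⇒ r = 4
Π count = n − r = 7 − 4 = 3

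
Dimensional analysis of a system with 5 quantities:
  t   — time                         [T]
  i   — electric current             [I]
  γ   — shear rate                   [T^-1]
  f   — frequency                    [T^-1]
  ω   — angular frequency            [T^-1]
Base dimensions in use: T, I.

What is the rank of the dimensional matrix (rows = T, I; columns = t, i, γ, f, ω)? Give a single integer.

2

Exponent matrix [T,I] × [t,i,γ,f,ω]:
  T: [ 1  0 -1 -1 -1]
  I: [ 0  1  0  0  0]
RREF → pivots at {t,i} ⇒ r = 2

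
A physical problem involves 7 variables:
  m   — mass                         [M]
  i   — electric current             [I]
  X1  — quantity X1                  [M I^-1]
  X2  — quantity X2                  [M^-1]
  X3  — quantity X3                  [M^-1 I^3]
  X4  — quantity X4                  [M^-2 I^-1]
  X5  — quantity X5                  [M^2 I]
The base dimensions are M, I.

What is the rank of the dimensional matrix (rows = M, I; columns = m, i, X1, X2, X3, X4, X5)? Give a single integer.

Dimensional matrix (M×I by m×i×X1×X2×X3×X4×X5):
  M: [ 1  0  1 -1 -1 -2  2]
  I: [ 0  1 -1  0  3 -1  1]
Echelon form has 2 nonzero rows (pivots: m,i)

2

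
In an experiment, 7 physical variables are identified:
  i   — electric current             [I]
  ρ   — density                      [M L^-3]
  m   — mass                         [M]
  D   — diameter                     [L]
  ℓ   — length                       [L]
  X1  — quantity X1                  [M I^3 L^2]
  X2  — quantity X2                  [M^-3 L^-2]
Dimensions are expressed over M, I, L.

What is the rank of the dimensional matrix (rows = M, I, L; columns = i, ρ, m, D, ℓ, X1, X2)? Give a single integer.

3

Exponent matrix [M,I,L] × [i,ρ,m,D,ℓ,X1,X2]:
  M: [ 0  1  1  0  0  1 -3]
  I: [ 1  0  0  0  0  3  0]
  L: [ 0 -3  0  1  1  2 -2]
Row reduction gives pivot columns i,ρ,m; rank = 3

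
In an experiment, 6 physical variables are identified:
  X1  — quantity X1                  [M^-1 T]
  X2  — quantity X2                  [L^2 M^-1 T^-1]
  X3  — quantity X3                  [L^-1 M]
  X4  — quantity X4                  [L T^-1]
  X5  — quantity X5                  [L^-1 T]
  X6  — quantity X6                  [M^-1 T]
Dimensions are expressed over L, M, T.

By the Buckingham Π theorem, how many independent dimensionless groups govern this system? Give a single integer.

Dimensional matrix (L×M×T by X1×X2×X3×X4×X5×X6):
  L: [ 0  2 -1  1 -1  0]
  M: [-1 -1  1  0  0 -1]
  T: [ 1 -1  0 -1  1  1]
Row reduction gives pivot columns X1,X2; rank = 2
6 vars − rank 2 = 4 Π groups

4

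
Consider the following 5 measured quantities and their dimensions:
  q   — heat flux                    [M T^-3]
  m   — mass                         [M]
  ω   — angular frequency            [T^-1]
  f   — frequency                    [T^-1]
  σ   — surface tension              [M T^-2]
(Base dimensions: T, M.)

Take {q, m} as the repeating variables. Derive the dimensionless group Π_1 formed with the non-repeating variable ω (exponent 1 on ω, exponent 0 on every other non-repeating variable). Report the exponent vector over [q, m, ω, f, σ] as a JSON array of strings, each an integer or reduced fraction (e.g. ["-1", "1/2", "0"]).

["-1/3", "1/3", "1", "0", "0"]

Dimensional matrix (T×M by q×m×ω×f×σ):
  T: [-3  0 -1 -1 -2]
  M: [ 1  1  0  0  1]
Row reduction gives pivot columns q,m; rank = 2
Repeat: q,m; free: ω,f,σ
RREF:
  r0: [   1    0  1/3  1/3  2/3]
  r1: [   0    1 -1/3 -1/3  1/3]
Fix exponent of ω at 1, f at 0, σ at 0; solve each RREF row for its pivot's exponent:
  r0: exp(q) + (1/3)·1 = 0 ⇒ exp(q) = -1/3
  r1: exp(m) + (-1/3)·1 = 0 ⇒ exp(m) = 1/3
Π_1 = q^(-1/3) · m^(1/3) · ω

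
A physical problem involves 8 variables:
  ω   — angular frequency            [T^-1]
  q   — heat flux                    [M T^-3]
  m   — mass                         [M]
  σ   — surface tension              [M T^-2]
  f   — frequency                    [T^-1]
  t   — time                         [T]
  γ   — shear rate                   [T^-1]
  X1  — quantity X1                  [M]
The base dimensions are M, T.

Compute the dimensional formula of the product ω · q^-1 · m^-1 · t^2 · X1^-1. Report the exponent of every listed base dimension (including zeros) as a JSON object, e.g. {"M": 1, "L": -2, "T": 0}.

Write exponents as rows M,T / cols ω,q,m,σ,f,t,γ,X1:
  M: [ 0  1  1  1  0  0  0  1]
  T: [-1 -3  0 -2 -1  1 -1  0]
  [M]: (1)·0+(-1)·1+(-1)·1+(2)·0+(-1)·1 = -3
  [T]: (1)·-1+(-1)·-3+(-1)·0+(2)·1+(-1)·0 = 4
⇒ M^-3 T^4

{"M": -3, "T": 4}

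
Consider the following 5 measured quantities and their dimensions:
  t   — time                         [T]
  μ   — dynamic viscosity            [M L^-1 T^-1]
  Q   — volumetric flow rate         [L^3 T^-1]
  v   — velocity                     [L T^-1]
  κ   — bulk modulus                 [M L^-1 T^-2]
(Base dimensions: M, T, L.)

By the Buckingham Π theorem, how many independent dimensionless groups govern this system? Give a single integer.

Write exponents as rows M,T,L / cols t,μ,Q,v,κ:
  M: [ 0  1  0  0  1]
  T: [ 1 -1 -1 -1 -2]
  L: [ 0 -1  3  1 -1]
Row reduction gives pivot columns t,μ,Q; rank = 3
Π count = n − r = 5 − 3 = 2

2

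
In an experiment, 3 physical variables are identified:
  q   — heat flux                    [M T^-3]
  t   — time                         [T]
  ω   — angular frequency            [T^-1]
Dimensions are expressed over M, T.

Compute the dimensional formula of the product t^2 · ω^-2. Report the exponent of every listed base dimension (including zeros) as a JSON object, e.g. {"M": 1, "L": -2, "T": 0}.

{"M": 0, "T": 4}

Write exponents as rows M,T / cols q,t,ω:
  M: [ 1  0  0]
  T: [-3  1 -1]
  [M]: (2)·0+(-2)·0 = 0
  [T]: (2)·1+(-2)·-1 = 4
⇒ T^4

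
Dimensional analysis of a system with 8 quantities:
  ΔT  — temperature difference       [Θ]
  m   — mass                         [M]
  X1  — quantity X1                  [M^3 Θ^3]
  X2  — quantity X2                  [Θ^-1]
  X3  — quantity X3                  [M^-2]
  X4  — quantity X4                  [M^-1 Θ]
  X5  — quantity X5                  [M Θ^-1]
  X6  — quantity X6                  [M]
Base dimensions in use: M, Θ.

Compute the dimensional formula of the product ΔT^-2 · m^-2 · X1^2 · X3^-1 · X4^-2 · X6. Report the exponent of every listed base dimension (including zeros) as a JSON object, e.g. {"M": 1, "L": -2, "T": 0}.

Write exponents as rows M,Θ / cols ΔT,m,X1,X2,X3,X4,X5,X6:
  M: [ 0  1  3  0 -2 -1  1  1]
  Θ: [ 1  0  3 -1  0  1 -1  0]
  [M]: (-2)·0+(-2)·1+(2)·3+(-1)·-2+(-2)·-1+(1)·1 = 9
  [Θ]: (-2)·1+(-2)·0+(2)·3+(-1)·0+(-2)·1+(1)·0 = 2
⇒ M^9 Θ^2

{"M": 9, "Θ": 2}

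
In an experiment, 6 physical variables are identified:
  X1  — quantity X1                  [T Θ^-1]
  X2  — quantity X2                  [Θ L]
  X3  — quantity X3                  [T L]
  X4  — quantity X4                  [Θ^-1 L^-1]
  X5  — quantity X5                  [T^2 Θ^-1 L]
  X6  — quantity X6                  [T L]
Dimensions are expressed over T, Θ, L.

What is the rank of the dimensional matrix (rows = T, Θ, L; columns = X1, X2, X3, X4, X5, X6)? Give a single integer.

Exponent matrix [T,Θ,L] × [X1,X2,X3,X4,X5,X6]:
  T: [ 1  0  1  0  2  1]
  Θ: [-1  1  0 -1 -1  0]
  L: [ 0  1  1 -1  1  1]
RREF → pivots at {X1,X2} ⇒ r = 2

2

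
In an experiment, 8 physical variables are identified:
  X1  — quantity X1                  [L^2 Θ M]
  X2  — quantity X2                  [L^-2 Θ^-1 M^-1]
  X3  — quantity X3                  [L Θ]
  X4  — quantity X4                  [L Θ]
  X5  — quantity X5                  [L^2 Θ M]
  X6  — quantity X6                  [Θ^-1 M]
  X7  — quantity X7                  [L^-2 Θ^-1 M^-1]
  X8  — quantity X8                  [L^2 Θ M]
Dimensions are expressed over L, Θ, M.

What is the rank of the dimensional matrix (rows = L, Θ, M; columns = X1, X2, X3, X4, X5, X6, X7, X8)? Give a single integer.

2

Dimensional matrix (L×Θ×M by X1×X2×X3×X4×X5×X6×X7×X8):
  L: [ 2 -2  1  1  2  0 -2  2]
  Θ: [ 1 -1  1  1  1 -1 -1  1]
  M: [ 1 -1  0  0  1  1 -1  1]
Echelon form has 2 nonzero rows (pivots: X1,X3)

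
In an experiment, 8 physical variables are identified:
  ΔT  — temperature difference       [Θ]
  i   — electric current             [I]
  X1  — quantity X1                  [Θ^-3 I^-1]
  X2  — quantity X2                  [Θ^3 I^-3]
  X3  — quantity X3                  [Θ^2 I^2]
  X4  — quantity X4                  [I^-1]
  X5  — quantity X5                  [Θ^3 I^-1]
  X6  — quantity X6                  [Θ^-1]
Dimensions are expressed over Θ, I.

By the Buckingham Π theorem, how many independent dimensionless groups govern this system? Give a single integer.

Dimensional matrix (Θ×I by ΔT×i×X1×X2×X3×X4×X5×X6):
  Θ: [ 1  0 -3  3  2  0  3 -1]
  I: [ 0  1 -1 -3  2 -1 -1  0]
Echelon form has 2 nonzero rows (pivots: ΔT,i)
Π count = n − r = 8 − 2 = 6

6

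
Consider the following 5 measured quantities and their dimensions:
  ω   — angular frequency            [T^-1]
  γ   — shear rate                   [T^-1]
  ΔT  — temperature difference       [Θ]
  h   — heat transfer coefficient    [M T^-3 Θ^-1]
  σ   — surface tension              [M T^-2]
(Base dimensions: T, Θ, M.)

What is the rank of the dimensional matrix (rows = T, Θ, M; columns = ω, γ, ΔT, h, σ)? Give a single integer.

3

Dimensional matrix (T×Θ×M by ω×γ×ΔT×h×σ):
  T: [-1 -1  0 -3 -2]
  Θ: [ 0  0  1 -1  0]
  M: [ 0  0  0  1  1]
Row reduction gives pivot columns ω,ΔT,h; rank = 3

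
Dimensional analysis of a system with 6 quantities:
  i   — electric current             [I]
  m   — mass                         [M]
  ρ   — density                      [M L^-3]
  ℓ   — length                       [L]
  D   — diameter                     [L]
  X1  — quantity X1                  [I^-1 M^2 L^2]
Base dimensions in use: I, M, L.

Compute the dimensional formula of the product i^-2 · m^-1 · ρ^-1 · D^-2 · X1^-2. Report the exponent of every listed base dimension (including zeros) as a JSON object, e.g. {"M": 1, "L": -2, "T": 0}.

{"I": 0, "M": -6, "L": -3}

Dimensional matrix (I×M×L by i×m×ρ×ℓ×D×X1):
  I: [ 1  0  0  0  0 -1]
  M: [ 0  1  1  0  0  2]
  L: [ 0  0 -3  1  1  2]
  [I]: (-2)·1+(-1)·0+(-1)·0+(-2)·0+(-2)·-1 = 0
  [M]: (-2)·0+(-1)·1+(-1)·1+(-2)·0+(-2)·2 = -6
  [L]: (-2)·0+(-1)·0+(-1)·-3+(-2)·1+(-2)·2 = -3
⇒ M^-6 L^-3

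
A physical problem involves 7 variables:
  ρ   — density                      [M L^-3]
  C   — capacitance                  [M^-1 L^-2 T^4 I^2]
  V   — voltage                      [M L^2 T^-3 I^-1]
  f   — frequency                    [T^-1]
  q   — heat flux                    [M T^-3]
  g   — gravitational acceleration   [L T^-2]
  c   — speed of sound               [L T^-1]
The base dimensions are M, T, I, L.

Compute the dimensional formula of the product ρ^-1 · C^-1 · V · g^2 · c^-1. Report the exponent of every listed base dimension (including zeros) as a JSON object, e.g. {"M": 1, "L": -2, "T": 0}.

{"M": 1, "T": -10, "I": -3, "L": 8}

Exponent matrix [M,T,I,L] × [ρ,C,V,f,q,g,c]:
  M: [ 1 -1  1  0  1  0  0]
  T: [ 0  4 -3 -1 -3 -2 -1]
  I: [ 0  2 -1  0  0  0  0]
  L: [-3 -2  2  0  0  1  1]
  [M]: (-1)·1+(-1)·-1+(1)·1+(2)·0+(-1)·0 = 1
  [T]: (-1)·0+(-1)·4+(1)·-3+(2)·-2+(-1)·-1 = -10
  [I]: (-1)·0+(-1)·2+(1)·-1+(2)·0+(-1)·0 = -3
  [L]: (-1)·-3+(-1)·-2+(1)·2+(2)·1+(-1)·1 = 8
⇒ M T^-10 I^-3 L^8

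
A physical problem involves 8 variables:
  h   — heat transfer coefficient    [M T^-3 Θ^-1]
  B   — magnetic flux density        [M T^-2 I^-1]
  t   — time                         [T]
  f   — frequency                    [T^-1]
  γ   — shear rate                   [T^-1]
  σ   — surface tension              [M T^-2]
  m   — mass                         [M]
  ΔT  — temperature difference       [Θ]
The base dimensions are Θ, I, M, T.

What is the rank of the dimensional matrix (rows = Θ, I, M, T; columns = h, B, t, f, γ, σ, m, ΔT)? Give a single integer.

4

Write exponents as rows Θ,I,M,T / cols h,B,t,f,γ,σ,m,ΔT:
  Θ: [-1  0  0  0  0  0  0  1]
  I: [ 0 -1  0  0  0  0  0  0]
  M: [ 1  1  0  0  0  1  1  0]
  T: [-3 -2  1 -1 -1 -2  0  0]
RREF → pivots at {h,B,t,σ} ⇒ r = 4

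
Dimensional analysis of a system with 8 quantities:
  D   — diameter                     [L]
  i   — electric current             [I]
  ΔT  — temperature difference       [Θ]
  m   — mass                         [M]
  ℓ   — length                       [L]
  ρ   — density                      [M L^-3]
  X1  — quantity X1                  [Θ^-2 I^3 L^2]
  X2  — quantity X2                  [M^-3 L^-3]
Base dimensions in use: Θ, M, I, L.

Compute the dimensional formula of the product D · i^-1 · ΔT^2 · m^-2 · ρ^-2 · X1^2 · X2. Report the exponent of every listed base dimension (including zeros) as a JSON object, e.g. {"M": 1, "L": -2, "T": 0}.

Write exponents as rows Θ,M,I,L / cols D,i,ΔT,m,ℓ,ρ,X1,X2:
  Θ: [ 0  0  1  0  0  0 -2  0]
  M: [ 0  0  0  1  0  1  0 -3]
  I: [ 0  1  0  0  0  0  3  0]
  L: [ 1  0  0  0  1 -3  2 -3]
  [Θ]: (1)·0+(-1)·0+(2)·1+(-2)·0+(-2)·0+(2)·-2+(1)·0 = -2
  [M]: (1)·0+(-1)·0+(2)·0+(-2)·1+(-2)·1+(2)·0+(1)·-3 = -7
  [I]: (1)·0+(-1)·1+(2)·0+(-2)·0+(-2)·0+(2)·3+(1)·0 = 5
  [L]: (1)·1+(-1)·0+(2)·0+(-2)·0+(-2)·-3+(2)·2+(1)·-3 = 8
⇒ Θ^-2 M^-7 I^5 L^8

{"Θ": -2, "M": -7, "I": 5, "L": 8}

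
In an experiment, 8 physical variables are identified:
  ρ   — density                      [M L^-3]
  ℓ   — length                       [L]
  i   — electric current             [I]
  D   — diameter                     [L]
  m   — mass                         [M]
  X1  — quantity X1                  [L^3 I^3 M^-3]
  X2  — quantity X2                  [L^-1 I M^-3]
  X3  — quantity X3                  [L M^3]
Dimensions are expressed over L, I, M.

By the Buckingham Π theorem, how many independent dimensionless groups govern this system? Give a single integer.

5

Write exponents as rows L,I,M / cols ρ,ℓ,i,D,m,X1,X2,X3:
  L: [-3  1  0  1  0  3 -1  1]
  I: [ 0  0  1  0  0  3  1  0]
  M: [ 1  0  0  0  1 -3 -3  3]
Row reduction gives pivot columns ρ,ℓ,i; rank = 3
n=8, r=3 ⇒ 5 dimensionless groups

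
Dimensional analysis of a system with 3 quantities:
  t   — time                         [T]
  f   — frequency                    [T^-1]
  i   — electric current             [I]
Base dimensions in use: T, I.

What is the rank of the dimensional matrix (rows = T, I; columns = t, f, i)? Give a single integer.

2

Dimensional matrix (T×I by t×f×i):
  T: [ 1 -1  0]
  I: [ 0  0  1]
Echelon form has 2 nonzero rows (pivots: t,i)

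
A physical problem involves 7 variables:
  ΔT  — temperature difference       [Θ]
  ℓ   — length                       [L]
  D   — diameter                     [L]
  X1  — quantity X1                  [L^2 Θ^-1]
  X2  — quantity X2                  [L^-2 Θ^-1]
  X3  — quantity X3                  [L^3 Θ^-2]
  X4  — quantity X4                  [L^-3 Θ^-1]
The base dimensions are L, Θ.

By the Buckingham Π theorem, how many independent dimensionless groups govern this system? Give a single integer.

5

Dimensional matrix (L×Θ by ΔT×ℓ×D×X1×X2×X3×X4):
  L: [ 0  1  1  2 -2  3 -3]
  Θ: [ 1  0  0 -1 -1 -2 -1]
RREF → pivots at {ΔT,ℓ} ⇒ r = 2
7 vars − rank 2 = 5 Π groups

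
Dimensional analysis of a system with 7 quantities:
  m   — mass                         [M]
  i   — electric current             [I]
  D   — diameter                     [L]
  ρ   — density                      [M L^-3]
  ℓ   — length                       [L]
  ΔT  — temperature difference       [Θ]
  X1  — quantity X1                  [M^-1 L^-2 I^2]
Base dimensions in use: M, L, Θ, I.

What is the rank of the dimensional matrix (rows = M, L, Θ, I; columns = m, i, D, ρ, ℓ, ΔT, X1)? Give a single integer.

Write exponents as rows M,L,Θ,I / cols m,i,D,ρ,ℓ,ΔT,X1:
  M: [ 1  0  0  1  0  0 -1]
  L: [ 0  0  1 -3  1  0 -2]
  Θ: [ 0  0  0  0  0  1  0]
  I: [ 0  1  0  0  0  0  2]
Echelon form has 4 nonzero rows (pivots: m,i,D,ΔT)

4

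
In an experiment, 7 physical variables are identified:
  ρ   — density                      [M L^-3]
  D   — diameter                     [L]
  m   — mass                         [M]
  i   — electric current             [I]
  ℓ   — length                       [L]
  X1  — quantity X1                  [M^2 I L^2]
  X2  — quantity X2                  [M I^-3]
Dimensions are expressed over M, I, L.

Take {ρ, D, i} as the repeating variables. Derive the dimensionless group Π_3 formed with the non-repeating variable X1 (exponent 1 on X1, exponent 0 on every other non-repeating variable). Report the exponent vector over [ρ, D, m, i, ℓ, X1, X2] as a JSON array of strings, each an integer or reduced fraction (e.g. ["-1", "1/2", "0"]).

Write exponents as rows M,I,L / cols ρ,D,m,i,ℓ,X1,X2:
  M: [ 1  0  1  0  0  2  1]
  I: [ 0  0  0  1  0  1 -3]
  L: [-3  1  0  0  1  2  0]
RREF → pivots at {ρ,D,i} ⇒ r = 3
Repeat: ρ,D,i; free: m,ℓ,X1,X2
RREF:
  r0: [   1    0    1    0    0    2    1]
  r1: [   0    1    3    0    1    8    3]
  r2: [   0    0    0    1    0    1   -3]
Fix exponent of X1 at 1, m at 0, ℓ at 0, X2 at 0; solve each RREF row for its pivot's exponent:
  r0: exp(ρ) + (2)·1 = 0 ⇒ exp(ρ) = -2
  r1: exp(D) + (8)·1 = 0 ⇒ exp(D) = -8
  r2: exp(i) + (1)·1 = 0 ⇒ exp(i) = -1
Π_3 = ρ^-2 · D^-8 · i^-1 · X1

["-2", "-8", "0", "-1", "0", "1", "0"]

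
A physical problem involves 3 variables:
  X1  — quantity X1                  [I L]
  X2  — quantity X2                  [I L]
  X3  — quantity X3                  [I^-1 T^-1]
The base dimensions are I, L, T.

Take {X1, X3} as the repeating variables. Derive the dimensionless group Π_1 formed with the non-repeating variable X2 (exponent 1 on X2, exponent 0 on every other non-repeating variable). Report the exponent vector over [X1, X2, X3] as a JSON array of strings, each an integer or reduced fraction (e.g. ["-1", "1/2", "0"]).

Write exponents as rows I,L,T / cols X1,X2,X3:
  I: [ 1  1 -1]
  L: [ 1  1  0]
  T: [ 0  0 -1]
Row reduction gives pivot columns X1,X3; rank = 2
Repeat: X1,X3; free: X2
RREF:
  r0: [   1    1    0]
  r1: [   0    0    1]
  r2: [   0    0    0]
Fix exponent of X2 at 1; solve each RREF row for its pivot's exponent:
  r0: exp(X1) + (1)·1 = 0 ⇒ exp(X1) = -1
  r1: exp(X3) + (0)·1 = 0 ⇒ exp(X3) = 0
Π_1 = X1^-1 · X2

["-1", "1", "0"]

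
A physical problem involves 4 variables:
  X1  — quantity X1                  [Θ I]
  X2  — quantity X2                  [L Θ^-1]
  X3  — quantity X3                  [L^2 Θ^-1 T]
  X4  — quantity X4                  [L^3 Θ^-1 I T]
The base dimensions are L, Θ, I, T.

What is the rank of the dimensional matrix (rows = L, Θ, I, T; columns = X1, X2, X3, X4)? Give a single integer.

3

Exponent matrix [L,Θ,I,T] × [X1,X2,X3,X4]:
  L: [ 0  1  2  3]
  Θ: [ 1 -1 -1 -1]
  I: [ 1  0  0  1]
  T: [ 0  0  1  1]
Row reduction gives pivot columns X1,X2,X3; rank = 3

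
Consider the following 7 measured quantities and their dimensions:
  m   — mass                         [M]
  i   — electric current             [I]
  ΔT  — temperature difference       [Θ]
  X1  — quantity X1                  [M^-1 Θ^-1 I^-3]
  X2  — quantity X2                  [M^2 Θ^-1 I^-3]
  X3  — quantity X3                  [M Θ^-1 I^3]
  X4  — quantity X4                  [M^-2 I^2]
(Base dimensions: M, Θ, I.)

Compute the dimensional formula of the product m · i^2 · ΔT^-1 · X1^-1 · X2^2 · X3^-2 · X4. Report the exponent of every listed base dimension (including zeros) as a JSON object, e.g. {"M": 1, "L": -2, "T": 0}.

Write exponents as rows M,Θ,I / cols m,i,ΔT,X1,X2,X3,X4:
  M: [ 1  0  0 -1  2  1 -2]
  Θ: [ 0  0  1 -1 -1 -1  0]
  I: [ 0  1  0 -3 -3  3  2]
  [M]: (1)·1+(2)·0+(-1)·0+(-1)·-1+(2)·2+(-2)·1+(1)·-2 = 2
  [Θ]: (1)·0+(2)·0+(-1)·1+(-1)·-1+(2)·-1+(-2)·-1+(1)·0 = 0
  [I]: (1)·0+(2)·1+(-1)·0+(-1)·-3+(2)·-3+(-2)·3+(1)·2 = -5
⇒ M^2 I^-5

{"M": 2, "Θ": 0, "I": -5}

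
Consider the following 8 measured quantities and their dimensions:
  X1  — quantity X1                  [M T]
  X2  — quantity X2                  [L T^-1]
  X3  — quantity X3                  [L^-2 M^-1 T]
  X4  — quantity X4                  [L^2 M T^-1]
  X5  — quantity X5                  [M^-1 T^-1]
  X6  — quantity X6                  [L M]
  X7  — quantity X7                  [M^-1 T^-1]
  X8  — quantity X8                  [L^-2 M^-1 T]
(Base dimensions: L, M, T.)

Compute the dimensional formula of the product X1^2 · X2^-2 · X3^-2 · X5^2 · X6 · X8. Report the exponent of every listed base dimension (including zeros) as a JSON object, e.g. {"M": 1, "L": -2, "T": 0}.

{"L": 1, "M": 2, "T": 1}

Dimensional matrix (L×M×T by X1×X2×X3×X4×X5×X6×X7×X8):
  L: [ 0  1 -2  2  0  1  0 -2]
  M: [ 1  0 -1  1 -1  1 -1 -1]
  T: [ 1 -1  1 -1 -1  0 -1  1]
  [L]: (2)·0+(-2)·1+(-2)·-2+(2)·0+(1)·1+(1)·-2 = 1
  [M]: (2)·1+(-2)·0+(-2)·-1+(2)·-1+(1)·1+(1)·-1 = 2
  [T]: (2)·1+(-2)·-1+(-2)·1+(2)·-1+(1)·0+(1)·1 = 1
⇒ L M^2 T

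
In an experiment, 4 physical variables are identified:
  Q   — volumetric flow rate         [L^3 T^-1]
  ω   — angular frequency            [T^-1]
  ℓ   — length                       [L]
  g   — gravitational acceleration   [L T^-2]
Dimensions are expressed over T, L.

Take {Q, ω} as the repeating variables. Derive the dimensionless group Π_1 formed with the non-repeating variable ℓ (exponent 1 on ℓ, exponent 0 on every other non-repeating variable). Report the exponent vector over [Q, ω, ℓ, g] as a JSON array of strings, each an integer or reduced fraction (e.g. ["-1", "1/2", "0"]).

["-1/3", "1/3", "1", "0"]

Dimensional matrix (T×L by Q×ω×ℓ×g):
  T: [-1 -1  0 -2]
  L: [ 3  0  1  1]
RREF → pivots at {Q,ω} ⇒ r = 2
Pivot set = {Q,ω}, free = {ℓ,g}
RREF:
  r0: [   1    0  1/3  1/3]
  r1: [   0    1 -1/3  5/3]
Fix exponent of ℓ at 1, g at 0; solve each RREF row for its pivot's exponent:
  r0: exp(Q) + (1/3)·1 = 0 ⇒ exp(Q) = -1/3
  r1: exp(ω) + (-1/3)·1 = 0 ⇒ exp(ω) = 1/3
Π_1 = Q^(-1/3) · ω^(1/3) · ℓ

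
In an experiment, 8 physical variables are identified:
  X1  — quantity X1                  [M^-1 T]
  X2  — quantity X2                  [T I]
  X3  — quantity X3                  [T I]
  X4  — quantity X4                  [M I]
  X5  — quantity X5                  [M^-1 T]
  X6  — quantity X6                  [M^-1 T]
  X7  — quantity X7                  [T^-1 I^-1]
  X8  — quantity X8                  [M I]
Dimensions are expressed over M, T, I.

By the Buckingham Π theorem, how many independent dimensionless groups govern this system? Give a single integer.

6

Exponent matrix [M,T,I] × [X1,X2,X3,X4,X5,X6,X7,X8]:
  M: [-1  0  0  1 -1 -1  0  1]
  T: [ 1  1  1  0  1  1 -1  0]
  I: [ 0  1  1  1  0  0 -1  1]
Row reduction gives pivot columns X1,X2; rank = 2
Π count = n − r = 8 − 2 = 6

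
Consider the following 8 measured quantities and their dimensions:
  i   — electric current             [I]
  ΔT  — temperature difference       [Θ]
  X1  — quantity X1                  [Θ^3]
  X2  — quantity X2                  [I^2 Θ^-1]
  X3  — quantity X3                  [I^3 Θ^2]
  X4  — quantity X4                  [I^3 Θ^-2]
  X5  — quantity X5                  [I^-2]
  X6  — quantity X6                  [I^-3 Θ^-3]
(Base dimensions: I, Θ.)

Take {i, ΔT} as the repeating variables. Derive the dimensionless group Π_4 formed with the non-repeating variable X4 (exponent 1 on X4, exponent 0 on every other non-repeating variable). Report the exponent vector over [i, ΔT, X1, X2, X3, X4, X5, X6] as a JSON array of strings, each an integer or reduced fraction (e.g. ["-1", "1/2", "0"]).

["-3", "2", "0", "0", "0", "1", "0", "0"]

Dimensional matrix (I×Θ by i×ΔT×X1×X2×X3×X4×X5×X6):
  I: [ 1  0  0  2  3  3 -2 -3]
  Θ: [ 0  1  3 -1  2 -2  0 -3]
Row reduction gives pivot columns i,ΔT; rank = 2
Pivot set = {i,ΔT}, free = {X1,X2,X3,X4,X5,X6}
RREF:
  r0: [   1    0    0    2    3    3   -2   -3]
  r1: [   0    1    3   -1    2   -2    0   -3]
Fix exponent of X4 at 1, X1 at 0, X2 at 0, X3 at 0, X5 at 0, X6 at 0; solve each RREF row for its pivot's exponent:
  r0: exp(i) + (3)·1 = 0 ⇒ exp(i) = -3
  r1: exp(ΔT) + (-2)·1 = 0 ⇒ exp(ΔT) = 2
Π_4 = i^-3 · ΔT^2 · X4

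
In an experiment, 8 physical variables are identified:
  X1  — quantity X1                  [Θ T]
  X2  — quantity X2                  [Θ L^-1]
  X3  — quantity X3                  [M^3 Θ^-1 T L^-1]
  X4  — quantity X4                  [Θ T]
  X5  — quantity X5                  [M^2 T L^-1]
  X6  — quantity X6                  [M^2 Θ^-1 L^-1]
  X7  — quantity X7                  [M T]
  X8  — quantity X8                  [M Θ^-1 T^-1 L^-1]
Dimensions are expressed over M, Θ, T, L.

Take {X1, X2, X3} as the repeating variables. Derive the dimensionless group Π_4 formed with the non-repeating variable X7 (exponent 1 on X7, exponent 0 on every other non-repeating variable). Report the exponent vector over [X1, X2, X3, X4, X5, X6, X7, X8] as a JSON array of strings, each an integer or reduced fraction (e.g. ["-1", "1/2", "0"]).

Exponent matrix [M,Θ,T,L] × [X1,X2,X3,X4,X5,X6,X7,X8]:
  M: [ 0  0  3  0  2  2  1  1]
  Θ: [ 1  1 -1  1  0 -1  0 -1]
  T: [ 1  0  1  1  1  0  1 -1]
  L: [ 0 -1 -1  0 -1 -1  0 -1]
Row reduction gives pivot columns X1,X2,X3; rank = 3
Repeat: X1,X2,X3; free: X4,X5,X6,X7,X8
RREF:
  r0: [   1    0    0    1  1/3 -2/3  2/3 -4/3]
  r1: [   0    1    0    0  1/3  1/3 -1/3  2/3]
  r2: [   0    0    1    0  2/3  2/3  1/3  1/3]
  r3: [   0    0    0    0    0    0    0    0]
Fix exponent of X7 at 1, X4 at 0, X5 at 0, X6 at 0, X8 at 0; solve each RREF row for its pivot's exponent:
  r0: exp(X1) + (2/3)·1 = 0 ⇒ exp(X1) = -2/3
  r1: exp(X2) + (-1/3)·1 = 0 ⇒ exp(X2) = 1/3
  r2: exp(X3) + (1/3)·1 = 0 ⇒ exp(X3) = -1/3
Π_4 = X1^(-2/3) · X2^(1/3) · X3^(-1/3) · X7

["-2/3", "1/3", "-1/3", "0", "0", "0", "1", "0"]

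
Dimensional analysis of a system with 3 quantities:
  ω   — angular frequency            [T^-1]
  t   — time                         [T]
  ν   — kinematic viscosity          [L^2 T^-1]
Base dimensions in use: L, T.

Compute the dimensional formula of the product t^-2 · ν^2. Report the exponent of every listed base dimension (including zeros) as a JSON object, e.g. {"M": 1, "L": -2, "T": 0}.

{"L": 4, "T": -4}

Write exponents as rows L,T / cols ω,t,ν:
  L: [ 0  0  2]
  T: [-1  1 -1]
  [L]: (-2)·0+(2)·2 = 4
  [T]: (-2)·1+(2)·-1 = -4
⇒ L^4 T^-4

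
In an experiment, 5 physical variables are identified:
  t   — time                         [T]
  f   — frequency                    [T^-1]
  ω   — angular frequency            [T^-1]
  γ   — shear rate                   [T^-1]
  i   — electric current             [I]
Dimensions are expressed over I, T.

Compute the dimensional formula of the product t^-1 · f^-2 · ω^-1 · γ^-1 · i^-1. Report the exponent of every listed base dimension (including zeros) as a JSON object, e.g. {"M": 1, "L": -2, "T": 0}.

Write exponents as rows I,T / cols t,f,ω,γ,i:
  I: [ 0  0  0  0  1]
  T: [ 1 -1 -1 -1  0]
  [I]: (-1)·0+(-2)·0+(-1)·0+(-1)·0+(-1)·1 = -1
  [T]: (-1)·1+(-2)·-1+(-1)·-1+(-1)·-1+(-1)·0 = 3
⇒ I^-1 T^3

{"I": -1, "T": 3}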